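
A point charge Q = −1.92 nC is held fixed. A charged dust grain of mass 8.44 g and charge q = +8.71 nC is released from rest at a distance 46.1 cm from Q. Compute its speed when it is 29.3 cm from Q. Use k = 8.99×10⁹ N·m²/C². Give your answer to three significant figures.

Only the electrostatic force acts, so mechanical energy is conserved: ½mv² = U₁ − U₂ = kQq(1/r₁ − 1/r₂).
U₁ − U₂ = (8.99×10⁹ N·m²/C²)(-1.92×10⁻⁹ C)(8.71×10⁻⁹ C)(1/0.461 − 1/0.293) = 1.87×10⁻⁷ J.
v = √(2·1.87×10⁻⁷/8.44×10⁻³) = 6.66×10⁻³ m/s.

6.66×10⁻³ m/s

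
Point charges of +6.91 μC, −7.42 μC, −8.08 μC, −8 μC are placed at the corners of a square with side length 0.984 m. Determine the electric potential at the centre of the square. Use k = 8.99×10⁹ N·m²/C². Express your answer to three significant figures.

The total potential is the scalar sum of each charge's contribution, V = Σ kqᵢ/rᵢ.
The distance from each corner to the centre is a√2/2 = 0.696 m.
V = k[(6.91×10⁻⁶)/(0.696) + (-7.42×10⁻⁶)/(0.696) + (-8.08×10⁻⁶)/(0.696) + (-8.00×10⁻⁶)/(0.696)] = -2.14×10⁵ V.

-2.14×10⁵ V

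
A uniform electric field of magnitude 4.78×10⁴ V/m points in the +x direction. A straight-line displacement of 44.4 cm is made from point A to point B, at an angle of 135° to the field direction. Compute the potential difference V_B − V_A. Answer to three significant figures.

Only the component of displacement along E changes the potential: ΔV = −E·d·cosθ.
ΔV = −(4.78×10⁴ V/m)(0.444 m)cos135° = 1.50×10⁴ V.

1.50×10⁴ V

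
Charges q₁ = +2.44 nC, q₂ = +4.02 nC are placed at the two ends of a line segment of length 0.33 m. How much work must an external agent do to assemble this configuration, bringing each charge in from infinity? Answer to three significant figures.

2.67×10⁻⁷ J

The work to assemble the configuration equals its total potential energy, U = Σ kqᵢqⱼ/rᵢⱼ over all pairs.
The separation is r = 0.330 m.
U = (2.67×10⁻⁷) = 2.67×10⁻⁷ J.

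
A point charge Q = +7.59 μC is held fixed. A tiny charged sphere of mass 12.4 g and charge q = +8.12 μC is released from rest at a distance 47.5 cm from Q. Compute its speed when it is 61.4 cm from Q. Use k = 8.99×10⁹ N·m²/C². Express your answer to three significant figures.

6.53 m/s

Only the electrostatic force acts, so mechanical energy is conserved: ½mv² = U₁ − U₂ = kQq(1/r₁ − 1/r₂).
U₁ − U₂ = (8.99×10⁹ N·m²/C²)(7.59×10⁻⁶ C)(8.12×10⁻⁶ C)(1/0.475 − 1/0.614) = 0.264 J.
v = √(2·0.264/0.0124) = 6.53 m/s.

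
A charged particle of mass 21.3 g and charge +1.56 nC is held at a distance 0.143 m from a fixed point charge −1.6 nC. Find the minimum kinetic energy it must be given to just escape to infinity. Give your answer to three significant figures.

1.57×10⁻⁷ J

To just escape, total mechanical energy must reach zero at infinity: ½mv²_min + U = 0, so ½mv²_min = −U = |kQq|/r.
|U| = |kQq|/r = (8.99×10⁹ N·m²/C²)(1.60×10⁻⁹)(1.56×10⁻⁹)/(0.143) = 1.57×10⁻⁷ J.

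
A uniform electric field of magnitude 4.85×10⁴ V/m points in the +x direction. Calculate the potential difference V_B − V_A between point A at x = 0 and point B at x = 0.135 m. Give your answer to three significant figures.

-6550 V

In a uniform field, potential decreases in the direction of E: V_B − V_A = −E·Δx.
V_B − V_A = −(4.85×10⁴ V/m)(0.135 m) = -6550 V.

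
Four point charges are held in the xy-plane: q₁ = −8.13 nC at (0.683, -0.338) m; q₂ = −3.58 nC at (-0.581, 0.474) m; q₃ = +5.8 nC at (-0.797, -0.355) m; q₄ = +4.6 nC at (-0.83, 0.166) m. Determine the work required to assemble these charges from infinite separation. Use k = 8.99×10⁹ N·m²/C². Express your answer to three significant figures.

The work to assemble the configuration equals its total potential energy, U = Σ kqᵢqⱼ/rᵢⱼ over all pairs.
Pair separations: r₁₂ = 1.50 m, r₁₃ = 1.48 m, r₁₄ = 1.59 m, r₂₃ = 0.857 m, r₂₄ = 0.396 m, r₃₄ = 0.522 m.
Summing all 6 pair terms gives U = -4.55×10⁻⁷ J.

-4.55×10⁻⁷ J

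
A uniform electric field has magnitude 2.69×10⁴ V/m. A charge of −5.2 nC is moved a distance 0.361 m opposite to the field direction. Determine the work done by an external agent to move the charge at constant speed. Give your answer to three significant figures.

The potential change for a displacement 0.361 m opposite to the field direction is ΔV = +Ed = 9710 V.
W_ext = qΔV = -5.05×10⁻⁵ J.

-5.05×10⁻⁵ J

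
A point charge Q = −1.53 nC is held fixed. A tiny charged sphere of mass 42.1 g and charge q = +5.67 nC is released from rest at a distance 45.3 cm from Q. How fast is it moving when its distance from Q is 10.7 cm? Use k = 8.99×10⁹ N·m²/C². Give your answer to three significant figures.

5.14×10⁻³ m/s

Only the electrostatic force acts, so mechanical energy is conserved: ½mv² = U₁ − U₂ = kQq(1/r₁ − 1/r₂).
U₁ − U₂ = (8.99×10⁹ N·m²/C²)(-1.53×10⁻⁹ C)(5.67×10⁻⁹ C)(1/0.453 − 1/0.107) = 5.57×10⁻⁷ J.
v = √(2·5.57×10⁻⁷/0.0421) = 5.14×10⁻³ m/s.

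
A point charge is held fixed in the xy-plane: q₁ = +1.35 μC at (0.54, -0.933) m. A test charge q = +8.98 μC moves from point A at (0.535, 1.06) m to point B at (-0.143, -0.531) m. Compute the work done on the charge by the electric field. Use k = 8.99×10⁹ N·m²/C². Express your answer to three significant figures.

-0.0828 J

The work done by the electric force is W_field = −ΔU = −q(V_B − V_A) = q(V_A − V_B).
At A: distance to the source charge is 1.99 m; V_A = kq₁/r = 6090 V.
At B: distance to the source charge is 0.793 m; V_B = kq₁/r = 1.53×10⁴ V.
ΔV = V_B − V_A = 9220 V.
W_field = −qΔV = −(8.98×10⁻⁶ C)(9220 V) = -0.0828 J.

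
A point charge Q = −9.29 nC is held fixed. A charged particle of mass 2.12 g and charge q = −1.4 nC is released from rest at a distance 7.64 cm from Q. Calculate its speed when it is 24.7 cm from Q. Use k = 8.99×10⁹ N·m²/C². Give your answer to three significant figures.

Only the electrostatic force acts, so mechanical energy is conserved: ½mv² = U₁ − U₂ = kQq(1/r₁ − 1/r₂).
U₁ − U₂ = (8.99×10⁹ N·m²/C²)(-9.29×10⁻⁹ C)(-1.40×10⁻⁹ C)(1/0.0764 − 1/0.247) = 1.06×10⁻⁶ J.
v = √(2·1.06×10⁻⁶/2.12×10⁻³) = 0.0316 m/s.

0.0316 m/s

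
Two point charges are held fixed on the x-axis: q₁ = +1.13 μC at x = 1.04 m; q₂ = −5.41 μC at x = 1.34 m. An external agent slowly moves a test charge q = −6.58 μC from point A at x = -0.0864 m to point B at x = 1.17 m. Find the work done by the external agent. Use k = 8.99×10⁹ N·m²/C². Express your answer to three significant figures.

1.20 J

For quasistatic motion the external work equals the change in potential energy: W_ext = qΔV = q(V_B − V_A).
At A: distances to the source charges are 1.13 m, 1.43 m; V_A = Σ kqᵢ/rᵢ = -2.51×10⁴ V.
At B: distances to the source charges are 0.130 m, 0.170 m; V_B = Σ kqᵢ/rᵢ = -2.08×10⁵ V.
ΔV = V_B − V_A = -1.83×10⁵ V.
W_ext = qΔV = (-6.58×10⁻⁶ C)(-1.83×10⁵ V) = 1.20 J.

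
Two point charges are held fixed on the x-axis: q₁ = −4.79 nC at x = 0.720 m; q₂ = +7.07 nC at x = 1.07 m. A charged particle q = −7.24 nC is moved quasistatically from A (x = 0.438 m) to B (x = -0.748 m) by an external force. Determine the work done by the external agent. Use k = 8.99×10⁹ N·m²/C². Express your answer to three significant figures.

For quasistatic motion the external work equals the change in potential energy: W_ext = qΔV = q(V_B − V_A).
At A: distances to the source charges are 0.282 m, 0.632 m; V_A = Σ kqᵢ/rᵢ = -52.1 V.
At B: distances to the source charges are 1.47 m, 1.82 m; V_B = Σ kqᵢ/rᵢ = 5.63 V.
ΔV = V_B − V_A = 57.8 V.
W_ext = qΔV = (-7.24×10⁻⁹ C)(57.8 V) = -4.18×10⁻⁷ J.

-4.18×10⁻⁷ J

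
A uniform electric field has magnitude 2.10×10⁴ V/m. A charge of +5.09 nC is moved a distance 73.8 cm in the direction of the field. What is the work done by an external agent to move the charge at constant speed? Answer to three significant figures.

The potential change for a displacement 73.8 cm in the direction of the field is ΔV = −Ed = -1.55×10⁴ V.
W_ext = qΔV = -7.89×10⁻⁵ J.

-7.89×10⁻⁵ J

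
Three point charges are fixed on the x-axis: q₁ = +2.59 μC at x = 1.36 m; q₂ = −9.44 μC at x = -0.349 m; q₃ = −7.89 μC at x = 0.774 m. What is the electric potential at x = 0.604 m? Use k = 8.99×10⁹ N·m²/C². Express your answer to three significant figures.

-4.75×10⁵ V

The total potential is the scalar sum of each charge's contribution, V = Σ kqᵢ/rᵢ.
Distances from the field point to each charge: r₁ = 0.756 m, r₂ = 0.953 m, r₃ = 0.170 m.
V = k[(2.59×10⁻⁶)/(0.756) + (-9.44×10⁻⁶)/(0.953) + (-7.89×10⁻⁶)/(0.170)] = -4.75×10⁵ V.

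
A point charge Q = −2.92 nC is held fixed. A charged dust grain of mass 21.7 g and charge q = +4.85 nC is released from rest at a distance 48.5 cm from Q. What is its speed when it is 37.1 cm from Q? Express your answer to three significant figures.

2.73×10⁻³ m/s

Only the electrostatic force acts, so mechanical energy is conserved: ½mv² = U₁ − U₂ = kQq(1/r₁ − 1/r₂).
U₁ − U₂ = (8.99×10⁹ N·m²/C²)(-2.92×10⁻⁹ C)(4.85×10⁻⁹ C)(1/0.485 − 1/0.371) = 8.07×10⁻⁸ J.
v = √(2·8.07×10⁻⁸/0.0217) = 2.73×10⁻³ m/s.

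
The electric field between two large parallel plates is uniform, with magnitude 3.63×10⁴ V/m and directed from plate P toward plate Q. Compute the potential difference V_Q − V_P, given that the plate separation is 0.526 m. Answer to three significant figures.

-1.91×10⁴ V

In a uniform field, potential decreases in the direction of E: ΔV = −E·d for a displacement d parallel to E.
Going from P to Q is a displacement of 0.526 m along the field, so V_Q − V_P = −Ed = -1.91×10⁴ V.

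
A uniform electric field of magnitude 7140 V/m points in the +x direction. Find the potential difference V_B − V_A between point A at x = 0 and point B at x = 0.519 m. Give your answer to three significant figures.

-3710 V

In a uniform field, potential decreases in the direction of E: V_B − V_A = −E·Δx.
V_B − V_A = −(7140 V/m)(0.519 m) = -3710 V.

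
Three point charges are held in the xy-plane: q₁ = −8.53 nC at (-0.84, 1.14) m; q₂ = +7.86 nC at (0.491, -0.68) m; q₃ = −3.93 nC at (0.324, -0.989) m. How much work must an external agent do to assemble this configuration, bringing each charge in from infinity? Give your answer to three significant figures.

The assembly work is the sum of pairwise potential energies, U = Σ_{i<j} kqᵢqⱼ/rᵢⱼ.
Pair separations: r₁₂ = 2.25 m, r₁₃ = 2.43 m, r₂₃ = 0.351 m.
U = (-2.67×10⁻⁷) + (1.24×10⁻⁷) + (-7.91×10⁻⁷) = -9.34×10⁻⁷ J.

-9.34×10⁻⁷ J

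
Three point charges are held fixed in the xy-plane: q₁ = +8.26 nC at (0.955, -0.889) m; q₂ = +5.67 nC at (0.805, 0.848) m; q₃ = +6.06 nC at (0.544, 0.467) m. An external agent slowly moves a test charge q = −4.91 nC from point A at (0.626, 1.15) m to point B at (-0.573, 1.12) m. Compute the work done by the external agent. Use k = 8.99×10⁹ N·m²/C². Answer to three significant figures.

For quasistatic motion the external work equals the change in potential energy: W_ext = qΔV = q(V_B − V_A).
At A: distances to the source charges are 2.07 m, 0.351 m, 0.688 m; V_A = Σ kqᵢ/rᵢ = 260 V.
At B: distances to the source charges are 2.52 m, 1.40 m, 1.29 m; V_B = Σ kqᵢ/rᵢ = 108 V.
ΔV = V_B − V_A = -153 V.
W_ext = qΔV = (-4.91×10⁻⁹ C)(-153 V) = 7.49×10⁻⁷ J.

7.49×10⁻⁷ J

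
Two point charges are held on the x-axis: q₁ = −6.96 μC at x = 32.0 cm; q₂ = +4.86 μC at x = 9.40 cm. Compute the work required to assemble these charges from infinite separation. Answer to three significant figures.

-1.35 J

The work to assemble the configuration equals its total potential energy, U = Σ kqᵢqⱼ/rᵢⱼ over all pairs.
Pair separations: r₁₂ = 0.226 m.
U = (-1.35) = -1.35 J.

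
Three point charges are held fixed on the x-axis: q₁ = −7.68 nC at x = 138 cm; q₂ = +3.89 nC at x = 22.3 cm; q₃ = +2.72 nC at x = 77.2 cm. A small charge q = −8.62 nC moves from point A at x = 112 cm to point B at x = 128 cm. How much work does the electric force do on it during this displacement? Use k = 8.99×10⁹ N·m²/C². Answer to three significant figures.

The work done by the electric force is W_field = −ΔU = −q(V_B − V_A) = q(V_A − V_B).
At A: distances to the source charges are 0.260 m, 0.897 m, 0.348 m; V_A = Σ kqᵢ/rᵢ = -156 V.
At B: distances to the source charges are 0.100 m, 1.06 m, 0.508 m; V_B = Σ kqᵢ/rᵢ = -609 V.
ΔV = V_B − V_A = -453 V.
W_field = −qΔV = −(-8.62×10⁻⁹ C)(-453 V) = -3.90×10⁻⁶ J.

-3.90×10⁻⁶ J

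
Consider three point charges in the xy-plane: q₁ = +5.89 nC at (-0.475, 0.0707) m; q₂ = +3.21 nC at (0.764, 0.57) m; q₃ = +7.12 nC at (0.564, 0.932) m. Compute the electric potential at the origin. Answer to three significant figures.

199 V

Electric potential is a scalar, so the contributions from each charge add algebraically: V = Σ kqᵢ/rᵢ.
Distances from the field point to each charge: r₁ = 0.480 m, r₂ = 0.953 m, r₃ = 1.09 m.
V = k[(5.89×10⁻⁹)/(0.480) + (3.21×10⁻⁹)/(0.953) + (7.12×10⁻⁹)/(1.09)] = 199 V.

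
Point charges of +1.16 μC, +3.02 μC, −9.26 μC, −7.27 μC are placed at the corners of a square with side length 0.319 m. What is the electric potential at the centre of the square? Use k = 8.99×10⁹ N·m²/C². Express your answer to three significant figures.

-4.92×10⁵ V

The total potential is the scalar sum of each charge's contribution, V = Σ kqᵢ/rᵢ.
The distance from each corner to the centre is a√2/2 = 0.226 m.
V = k[(1.16×10⁻⁶)/(0.226) + (3.02×10⁻⁶)/(0.226) + (-9.26×10⁻⁶)/(0.226) + (-7.27×10⁻⁶)/(0.226)] = -4.92×10⁵ V.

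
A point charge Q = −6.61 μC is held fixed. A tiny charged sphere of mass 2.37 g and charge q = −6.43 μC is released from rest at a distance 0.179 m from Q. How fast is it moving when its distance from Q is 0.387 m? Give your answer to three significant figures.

31.1 m/s

Only the electrostatic force acts, so mechanical energy is conserved: ½mv² = U₁ − U₂ = kQq(1/r₁ − 1/r₂).
U₁ − U₂ = (8.99×10⁹ N·m²/C²)(-6.61×10⁻⁶ C)(-6.43×10⁻⁶ C)(1/0.179 − 1/0.387) = 1.15 J.
v = √(2·1.15/2.37×10⁻³) = 31.1 m/s.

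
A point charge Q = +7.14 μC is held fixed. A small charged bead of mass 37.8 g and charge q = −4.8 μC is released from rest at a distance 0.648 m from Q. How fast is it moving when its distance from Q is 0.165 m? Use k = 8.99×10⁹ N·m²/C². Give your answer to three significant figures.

Only the electrostatic force acts, so mechanical energy is conserved: ½mv² = U₁ − U₂ = kQq(1/r₁ − 1/r₂).
U₁ − U₂ = (8.99×10⁹ N·m²/C²)(7.14×10⁻⁶ C)(-4.80×10⁻⁶ C)(1/0.648 − 1/0.165) = 1.39 J.
v = √(2·1.39/0.0378) = 8.58 m/s.

8.58 m/s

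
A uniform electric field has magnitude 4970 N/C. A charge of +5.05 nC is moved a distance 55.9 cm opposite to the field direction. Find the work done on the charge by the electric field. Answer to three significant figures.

-1.40×10⁻⁵ J

The potential change for a displacement 55.9 cm opposite to the field direction is ΔV = +Ed = 2780 V.
W_field = −qΔV = -1.40×10⁻⁵ J.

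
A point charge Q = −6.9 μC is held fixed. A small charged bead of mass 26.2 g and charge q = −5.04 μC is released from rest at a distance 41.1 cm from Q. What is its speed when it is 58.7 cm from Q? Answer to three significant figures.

Only the electrostatic force acts, so mechanical energy is conserved: ½mv² = U₁ − U₂ = kQq(1/r₁ − 1/r₂).
U₁ − U₂ = (8.99×10⁹ N·m²/C²)(-6.90×10⁻⁶ C)(-5.04×10⁻⁶ C)(1/0.411 − 1/0.587) = 0.228 J.
v = √(2·0.228/0.0262) = 4.17 m/s.

4.17 m/s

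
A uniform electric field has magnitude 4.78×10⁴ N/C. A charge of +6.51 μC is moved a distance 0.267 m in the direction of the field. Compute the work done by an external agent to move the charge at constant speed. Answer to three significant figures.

-0.0831 J

The potential change for a displacement 0.267 m in the direction of the field is ΔV = −Ed = -1.28×10⁴ V.
W_ext = qΔV = -0.0831 J.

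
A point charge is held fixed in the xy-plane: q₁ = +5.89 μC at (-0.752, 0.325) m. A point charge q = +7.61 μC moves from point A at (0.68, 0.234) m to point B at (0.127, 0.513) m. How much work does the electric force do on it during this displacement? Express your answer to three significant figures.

-0.167 J

The work done by the electric force is W_field = −ΔU = −q(V_B − V_A) = q(V_A − V_B).
At A: distance to the source charge is 1.43 m; V_A = kq₁/r = 3.69×10⁴ V.
At B: distance to the source charge is 0.899 m; V_B = kq₁/r = 5.89×10⁴ V.
ΔV = V_B − V_A = 2.20×10⁴ V.
W_field = −qΔV = −(7.61×10⁻⁶ C)(2.20×10⁴ V) = -0.167 J.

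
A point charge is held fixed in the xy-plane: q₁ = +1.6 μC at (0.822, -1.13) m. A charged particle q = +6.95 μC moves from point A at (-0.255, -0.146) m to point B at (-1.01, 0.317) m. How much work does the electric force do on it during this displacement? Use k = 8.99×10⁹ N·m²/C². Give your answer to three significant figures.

The work done by the electric force is W_field = −ΔU = −q(V_B − V_A) = q(V_A − V_B).
At A: distance to the source charge is 1.46 m; V_A = kq₁/r = 9860 V.
At B: distance to the source charge is 2.33 m; V_B = kq₁/r = 6160 V.
ΔV = V_B − V_A = -3700 V.
W_field = −qΔV = −(6.95×10⁻⁶ C)(-3700 V) = 0.0257 J.

0.0257 J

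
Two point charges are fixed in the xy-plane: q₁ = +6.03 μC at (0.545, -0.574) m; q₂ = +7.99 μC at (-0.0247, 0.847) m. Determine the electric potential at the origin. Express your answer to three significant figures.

1.53×10⁵ V

The total potential is the scalar sum of each charge's contribution, V = Σ kqᵢ/rᵢ.
Distances from the field point to each charge: r₁ = 0.792 m, r₂ = 0.847 m.
V = k[(6.03×10⁻⁶)/(0.792) + (7.99×10⁻⁶)/(0.847)] = 1.53×10⁵ V.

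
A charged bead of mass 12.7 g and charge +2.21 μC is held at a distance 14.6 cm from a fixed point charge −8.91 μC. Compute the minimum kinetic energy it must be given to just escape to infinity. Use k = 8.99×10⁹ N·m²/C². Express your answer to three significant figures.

1.21 J

To just escape, total mechanical energy must reach zero at infinity: ½mv²_min + U = 0, so ½mv²_min = −U = |kQq|/r.
|U| = |kQq|/r = (8.99×10⁹ N·m²/C²)(8.91×10⁻⁶)(2.21×10⁻⁶)/(0.146) = 1.21 J.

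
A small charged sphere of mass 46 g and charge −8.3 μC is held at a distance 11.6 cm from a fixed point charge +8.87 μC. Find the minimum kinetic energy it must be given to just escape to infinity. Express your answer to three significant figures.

To just escape, total mechanical energy must reach zero at infinity: ½mv²_min + U = 0, so ½mv²_min = −U = |kQq|/r.
|U| = |kQq|/r = (8.99×10⁹ N·m²/C²)(8.87×10⁻⁶)(8.30×10⁻⁶)/(0.116) = 5.71 J.

5.71 J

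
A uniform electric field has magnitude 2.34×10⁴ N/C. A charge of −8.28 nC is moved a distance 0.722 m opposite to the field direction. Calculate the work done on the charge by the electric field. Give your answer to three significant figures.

1.40×10⁻⁴ J

The potential change for a displacement 0.722 m opposite to the field direction is ΔV = +Ed = 1.69×10⁴ V.
W_field = −qΔV = 1.40×10⁻⁴ J.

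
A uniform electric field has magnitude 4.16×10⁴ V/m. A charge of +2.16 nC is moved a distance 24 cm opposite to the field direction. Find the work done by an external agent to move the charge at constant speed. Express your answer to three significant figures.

2.16×10⁻⁵ J

The potential change for a displacement 24 cm opposite to the field direction is ΔV = +Ed = 9980 V.
W_ext = qΔV = 2.16×10⁻⁵ J.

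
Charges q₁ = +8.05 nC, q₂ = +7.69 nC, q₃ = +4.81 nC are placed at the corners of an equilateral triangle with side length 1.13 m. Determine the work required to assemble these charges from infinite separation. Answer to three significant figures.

1.09×10⁻⁶ J

The assembly work is the sum of pairwise potential energies, U = Σ_{i<j} kqᵢqⱼ/rᵢⱼ.
All three pair separations equal the side length, 1.13 m.
U = (4.92×10⁻⁷) + (3.08×10⁻⁷) + (2.94×10⁻⁷) = 1.09×10⁻⁶ J.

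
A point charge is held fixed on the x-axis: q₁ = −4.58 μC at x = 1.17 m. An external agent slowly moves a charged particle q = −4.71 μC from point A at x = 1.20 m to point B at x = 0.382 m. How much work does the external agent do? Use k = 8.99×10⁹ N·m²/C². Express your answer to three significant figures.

-6.22 J

For quasistatic motion the external work equals the change in potential energy: W_ext = qΔV = q(V_B − V_A).
At A: distance to the source charge is 0.0300 m; V_A = kq₁/r = -1.37×10⁶ V.
At B: distance to the source charge is 0.788 m; V_B = kq₁/r = -5.23×10⁴ V.
ΔV = V_B − V_A = 1.32×10⁶ V.
W_ext = qΔV = (-4.71×10⁻⁶ C)(1.32×10⁶ V) = -6.22 J.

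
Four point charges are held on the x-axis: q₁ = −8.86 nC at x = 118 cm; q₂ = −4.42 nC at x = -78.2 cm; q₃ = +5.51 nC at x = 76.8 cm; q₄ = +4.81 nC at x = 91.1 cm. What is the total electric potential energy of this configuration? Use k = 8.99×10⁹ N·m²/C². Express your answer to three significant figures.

The work to assemble the configuration equals its total potential energy, U = Σ kqᵢqⱼ/rᵢⱼ over all pairs.
Pair separations: r₁₂ = 1.96 m, r₁₃ = 0.412 m, r₁₄ = 0.269 m, r₂₃ = 1.55 m, r₂₄ = 1.69 m, r₃₄ = 0.143 m.
Summing all 6 pair terms gives U = -8.98×10⁻⁷ J.

-8.98×10⁻⁷ J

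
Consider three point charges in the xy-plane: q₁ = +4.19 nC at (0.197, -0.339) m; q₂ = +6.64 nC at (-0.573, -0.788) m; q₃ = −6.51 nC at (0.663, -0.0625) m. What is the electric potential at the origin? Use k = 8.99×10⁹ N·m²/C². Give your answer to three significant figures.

69.5 V

Electric potential is a scalar, so the contributions from each charge add algebraically: V = Σ kqᵢ/rᵢ.
Distances from the field point to each charge: r₁ = 0.392 m, r₂ = 0.974 m, r₃ = 0.666 m.
V = k[(4.19×10⁻⁹)/(0.392) + (6.64×10⁻⁹)/(0.974) + (-6.51×10⁻⁹)/(0.666)] = 69.5 V.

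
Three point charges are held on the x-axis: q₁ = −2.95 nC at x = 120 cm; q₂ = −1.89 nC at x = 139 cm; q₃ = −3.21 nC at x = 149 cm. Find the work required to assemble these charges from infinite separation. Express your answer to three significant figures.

The work to assemble the configuration equals its total potential energy, U = Σ kqᵢqⱼ/rᵢⱼ over all pairs.
Pair separations: r₁₂ = 0.190 m, r₁₃ = 0.290 m, r₂₃ = 0.100 m.
U = (2.64×10⁻⁷) + (2.94×10⁻⁷) + (5.45×10⁻⁷) = 1.10×10⁻⁶ J.

1.10×10⁻⁶ J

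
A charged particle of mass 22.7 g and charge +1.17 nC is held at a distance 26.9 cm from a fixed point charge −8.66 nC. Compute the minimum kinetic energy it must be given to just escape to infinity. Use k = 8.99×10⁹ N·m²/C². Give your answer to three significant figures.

3.39×10⁻⁷ J

To just escape, total mechanical energy must reach zero at infinity: ½mv²_min + U = 0, so ½mv²_min = −U = |kQq|/r.
|U| = |kQq|/r = (8.99×10⁹ N·m²/C²)(8.66×10⁻⁹)(1.17×10⁻⁹)/(0.269) = 3.39×10⁻⁷ J.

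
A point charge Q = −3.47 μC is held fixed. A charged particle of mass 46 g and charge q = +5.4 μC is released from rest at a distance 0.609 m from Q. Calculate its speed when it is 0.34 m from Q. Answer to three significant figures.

Only the electrostatic force acts, so mechanical energy is conserved: ½mv² = U₁ − U₂ = kQq(1/r₁ − 1/r₂).
U₁ − U₂ = (8.99×10⁹ N·m²/C²)(-3.47×10⁻⁶ C)(5.40×10⁻⁶ C)(1/0.609 − 1/0.340) = 0.219 J.
v = √(2·0.219/0.0460) = 3.08 m/s.

3.08 m/s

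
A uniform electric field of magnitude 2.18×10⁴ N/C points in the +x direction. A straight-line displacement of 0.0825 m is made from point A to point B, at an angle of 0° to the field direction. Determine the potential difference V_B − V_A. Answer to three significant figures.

-1800 V

Only the component of displacement along E changes the potential: ΔV = −E·d·cosθ.
ΔV = −(2.18×10⁴ V/m)(0.0825 m)cos0° = -1800 V.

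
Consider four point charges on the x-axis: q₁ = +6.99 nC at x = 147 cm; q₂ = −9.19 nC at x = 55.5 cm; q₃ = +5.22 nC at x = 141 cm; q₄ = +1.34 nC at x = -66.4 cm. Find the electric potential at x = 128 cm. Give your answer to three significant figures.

584 V

Electric potential is a scalar, so the contributions from each charge add algebraically: V = Σ kqᵢ/rᵢ.
Distances from the field point to each charge: r₁ = 0.190 m, r₂ = 0.725 m, r₃ = 0.130 m, r₄ = 1.94 m.
V = k[(6.99×10⁻⁹)/(0.190) + (-9.19×10⁻⁹)/(0.725) + (5.22×10⁻⁹)/(0.130) + (1.34×10⁻⁹)/(1.94)] = 584 V.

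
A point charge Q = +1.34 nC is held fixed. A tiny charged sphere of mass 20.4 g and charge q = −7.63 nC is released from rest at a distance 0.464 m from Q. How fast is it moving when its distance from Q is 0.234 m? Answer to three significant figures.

Only the electrostatic force acts, so mechanical energy is conserved: ½mv² = U₁ − U₂ = kQq(1/r₁ − 1/r₂).
U₁ − U₂ = (8.99×10⁹ N·m²/C²)(1.34×10⁻⁹ C)(-7.63×10⁻⁹ C)(1/0.464 − 1/0.234) = 1.95×10⁻⁷ J.
v = √(2·1.95×10⁻⁷/0.0204) = 4.37×10⁻³ m/s.

4.37×10⁻³ m/s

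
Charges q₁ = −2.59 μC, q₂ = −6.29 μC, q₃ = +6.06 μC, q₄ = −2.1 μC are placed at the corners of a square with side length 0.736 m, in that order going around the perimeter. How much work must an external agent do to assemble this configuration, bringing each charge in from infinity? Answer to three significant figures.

The assembly work is the sum of pairwise potential energies, U = Σ_{i<j} kqᵢqⱼ/rᵢⱼ.
The four side pairs have separation 0.736 m and the two diagonal pairs 1.04 m.
Summing all 6 pair terms gives U = -0.377 J.

-0.377 J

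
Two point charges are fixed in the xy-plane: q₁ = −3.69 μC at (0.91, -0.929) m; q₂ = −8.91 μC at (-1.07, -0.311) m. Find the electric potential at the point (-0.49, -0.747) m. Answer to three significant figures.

-1.34×10⁵ V

The total potential is the scalar sum of each charge's contribution, V = Σ kqᵢ/rᵢ.
Distances from the field point to each charge: r₁ = 1.41 m, r₂ = 0.726 m.
V = k[(-3.69×10⁻⁶)/(1.41) + (-8.91×10⁻⁶)/(0.726)] = -1.34×10⁵ V.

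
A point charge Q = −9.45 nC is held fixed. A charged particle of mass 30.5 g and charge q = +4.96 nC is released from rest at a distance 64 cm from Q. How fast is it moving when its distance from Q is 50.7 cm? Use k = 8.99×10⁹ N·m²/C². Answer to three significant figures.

3.37×10⁻³ m/s

Only the electrostatic force acts, so mechanical energy is conserved: ½mv² = U₁ − U₂ = kQq(1/r₁ − 1/r₂).
U₁ − U₂ = (8.99×10⁹ N·m²/C²)(-9.45×10⁻⁹ C)(4.96×10⁻⁹ C)(1/0.640 − 1/0.507) = 1.73×10⁻⁷ J.
v = √(2·1.73×10⁻⁷/0.0305) = 3.37×10⁻³ m/s.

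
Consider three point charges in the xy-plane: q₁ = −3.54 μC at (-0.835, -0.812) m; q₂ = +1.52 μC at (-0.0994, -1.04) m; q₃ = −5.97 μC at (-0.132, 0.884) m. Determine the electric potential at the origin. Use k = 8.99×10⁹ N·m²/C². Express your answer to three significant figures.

-7.43×10⁴ V

Electric potential is a scalar, so the contributions from each charge add algebraically: V = Σ kqᵢ/rᵢ.
Distances from the field point to each charge: r₁ = 1.16 m, r₂ = 1.04 m, r₃ = 0.894 m.
V = k[(-3.54×10⁻⁶)/(1.16) + (1.52×10⁻⁶)/(1.04) + (-5.97×10⁻⁶)/(0.894)] = -7.43×10⁴ V.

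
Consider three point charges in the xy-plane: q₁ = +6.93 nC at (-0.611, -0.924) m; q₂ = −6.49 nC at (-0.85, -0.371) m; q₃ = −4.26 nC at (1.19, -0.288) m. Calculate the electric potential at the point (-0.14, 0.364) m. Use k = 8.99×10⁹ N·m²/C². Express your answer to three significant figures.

-37.5 V

The total potential is the scalar sum of each charge's contribution, V = Σ kqᵢ/rᵢ.
Distances from the field point to each charge: r₁ = 1.37 m, r₂ = 1.02 m, r₃ = 1.48 m.
V = k[(6.93×10⁻⁹)/(1.37) + (-6.49×10⁻⁹)/(1.02) + (-4.26×10⁻⁹)/(1.48)] = -37.5 V.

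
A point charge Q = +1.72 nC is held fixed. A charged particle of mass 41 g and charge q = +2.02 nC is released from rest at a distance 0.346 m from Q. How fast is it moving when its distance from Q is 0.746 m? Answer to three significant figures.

Only the electrostatic force acts, so mechanical energy is conserved: ½mv² = U₁ − U₂ = kQq(1/r₁ − 1/r₂).
U₁ − U₂ = (8.99×10⁹ N·m²/C²)(1.72×10⁻⁹ C)(2.02×10⁻⁹ C)(1/0.346 − 1/0.746) = 4.84×10⁻⁸ J.
v = √(2·4.84×10⁻⁸/0.0410) = 1.54×10⁻³ m/s.

1.54×10⁻³ m/s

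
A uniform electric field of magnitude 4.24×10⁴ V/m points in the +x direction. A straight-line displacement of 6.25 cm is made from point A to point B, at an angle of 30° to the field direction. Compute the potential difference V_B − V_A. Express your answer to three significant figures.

Only the component of displacement along E changes the potential: ΔV = −E·d·cosθ.
ΔV = −(4.24×10⁴ V/m)(0.0625 m)cos30° = -2290 V.

-2290 V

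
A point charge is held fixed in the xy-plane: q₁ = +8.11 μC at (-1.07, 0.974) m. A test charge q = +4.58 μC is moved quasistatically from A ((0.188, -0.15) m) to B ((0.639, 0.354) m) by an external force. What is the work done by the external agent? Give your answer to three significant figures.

-0.0143 J

For quasistatic motion the external work equals the change in potential energy: W_ext = qΔV = q(V_B − V_A).
At A: distance to the source charge is 1.69 m; V_A = kq₁/r = 4.32×10⁴ V.
At B: distance to the source charge is 1.82 m; V_B = kq₁/r = 4.01×10⁴ V.
ΔV = V_B − V_A = -3110 V.
W_ext = qΔV = (4.58×10⁻⁶ C)(-3110 V) = -0.0143 J.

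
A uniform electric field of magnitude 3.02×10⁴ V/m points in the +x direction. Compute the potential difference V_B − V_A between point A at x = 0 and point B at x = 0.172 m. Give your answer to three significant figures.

In a uniform field, potential decreases in the direction of E: V_B − V_A = −E·Δx.
V_B − V_A = −(3.02×10⁴ V/m)(0.172 m) = -5190 V.

-5190 V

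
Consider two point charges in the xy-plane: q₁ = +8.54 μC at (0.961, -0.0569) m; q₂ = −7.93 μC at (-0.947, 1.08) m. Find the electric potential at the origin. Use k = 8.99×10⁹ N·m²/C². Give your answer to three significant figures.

3.01×10⁴ V

The total potential is the scalar sum of each charge's contribution, V = Σ kqᵢ/rᵢ.
Distances from the field point to each charge: r₁ = 0.963 m, r₂ = 1.44 m.
V = k[(8.54×10⁻⁶)/(0.963) + (-7.93×10⁻⁶)/(1.44)] = 3.01×10⁴ V.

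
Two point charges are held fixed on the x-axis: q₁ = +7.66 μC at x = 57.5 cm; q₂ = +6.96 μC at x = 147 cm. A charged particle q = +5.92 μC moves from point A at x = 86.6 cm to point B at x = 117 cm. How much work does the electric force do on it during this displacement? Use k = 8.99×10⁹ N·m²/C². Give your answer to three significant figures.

0.0943 J

The work done by the electric force is W_field = −ΔU = −q(V_B − V_A) = q(V_A − V_B).
At A: distances to the source charges are 0.291 m, 0.604 m; V_A = Σ kqᵢ/rᵢ = 3.40×10⁵ V.
At B: distances to the source charges are 0.595 m, 0.300 m; V_B = Σ kqᵢ/rᵢ = 3.24×10⁵ V.
ΔV = V_B − V_A = -1.59×10⁴ V.
W_field = −qΔV = −(5.92×10⁻⁶ C)(-1.59×10⁴ V) = 0.0943 J.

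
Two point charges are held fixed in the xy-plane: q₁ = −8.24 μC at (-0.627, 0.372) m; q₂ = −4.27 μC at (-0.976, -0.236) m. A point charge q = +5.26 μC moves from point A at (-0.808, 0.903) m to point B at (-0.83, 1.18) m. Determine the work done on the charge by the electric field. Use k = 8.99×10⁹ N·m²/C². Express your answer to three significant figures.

The work done by the electric force is W_field = −ΔU = −q(V_B − V_A) = q(V_A − V_B).
At A: distances to the source charges are 0.561 m, 1.15 m; V_A = Σ kqᵢ/rᵢ = -1.65×10⁵ V.
At B: distances to the source charges are 0.833 m, 1.42 m; V_B = Σ kqᵢ/rᵢ = -1.16×10⁵ V.
ΔV = V_B − V_A = 4.95×10⁴ V.
W_field = −qΔV = −(5.26×10⁻⁶ C)(4.95×10⁴ V) = -0.260 J.

-0.260 J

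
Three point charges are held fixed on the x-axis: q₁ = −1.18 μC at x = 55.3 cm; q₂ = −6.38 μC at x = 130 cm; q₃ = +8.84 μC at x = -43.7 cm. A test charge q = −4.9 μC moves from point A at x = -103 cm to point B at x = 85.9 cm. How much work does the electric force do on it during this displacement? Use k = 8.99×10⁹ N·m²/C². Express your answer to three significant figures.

The work done by the electric force is W_field = −ΔU = −q(V_B − V_A) = q(V_A − V_B).
At A: distances to the source charges are 1.58 m, 2.33 m, 0.593 m; V_A = Σ kqᵢ/rᵢ = 1.03×10⁵ V.
At B: distances to the source charges are 0.306 m, 0.441 m, 1.30 m; V_B = Σ kqᵢ/rᵢ = -1.03×10⁵ V.
ΔV = V_B − V_A = -2.06×10⁵ V.
W_field = −qΔV = −(-4.90×10⁻⁶ C)(-2.06×10⁵ V) = -1.01 J.

-1.01 J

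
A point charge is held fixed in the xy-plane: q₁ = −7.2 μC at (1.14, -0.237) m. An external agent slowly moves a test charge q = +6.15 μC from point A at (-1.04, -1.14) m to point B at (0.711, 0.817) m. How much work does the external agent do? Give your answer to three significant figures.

For quasistatic motion the external work equals the change in potential energy: W_ext = qΔV = q(V_B − V_A).
At A: distance to the source charge is 2.36 m; V_A = kq₁/r = -2.74×10⁴ V.
At B: distance to the source charge is 1.14 m; V_B = kq₁/r = -5.69×10⁴ V.
ΔV = V_B − V_A = -2.94×10⁴ V.
W_ext = qΔV = (6.15×10⁻⁶ C)(-2.94×10⁴ V) = -0.181 J.

-0.181 J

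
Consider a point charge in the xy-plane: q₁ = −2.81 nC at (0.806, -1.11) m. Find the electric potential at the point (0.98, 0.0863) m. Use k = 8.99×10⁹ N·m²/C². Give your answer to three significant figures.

Electric potential is a scalar, so the contributions from each charge add algebraically: V = Σ kqᵢ/rᵢ.
Distances from the field point to each charge: r₁ = 1.21 m.
V = k[(-2.81×10⁻⁹)/(1.21)] = -20.9 V.

-20.9 V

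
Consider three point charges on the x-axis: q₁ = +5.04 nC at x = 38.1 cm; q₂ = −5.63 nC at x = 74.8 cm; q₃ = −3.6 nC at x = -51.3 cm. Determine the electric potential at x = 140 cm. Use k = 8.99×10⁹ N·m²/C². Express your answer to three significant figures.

The total potential is the scalar sum of each charge's contribution, V = Σ kqᵢ/rᵢ.
Distances from the field point to each charge: r₁ = 1.02 m, r₂ = 0.652 m, r₃ = 1.91 m.
V = k[(5.04×10⁻⁹)/(1.02) + (-5.63×10⁻⁹)/(0.652) + (-3.60×10⁻⁹)/(1.91)] = -50.1 V.

-50.1 V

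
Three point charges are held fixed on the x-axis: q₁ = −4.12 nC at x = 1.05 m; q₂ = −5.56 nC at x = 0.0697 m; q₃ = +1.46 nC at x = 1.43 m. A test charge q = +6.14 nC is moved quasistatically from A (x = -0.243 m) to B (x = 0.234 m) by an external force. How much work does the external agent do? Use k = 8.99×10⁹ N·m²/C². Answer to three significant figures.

-9.70×10⁻⁷ J

For quasistatic motion the external work equals the change in potential energy: W_ext = qΔV = q(V_B − V_A).
At A: distances to the source charges are 1.29 m, 0.313 m, 1.67 m; V_A = Σ kqᵢ/rᵢ = -181 V.
At B: distances to the source charges are 0.816 m, 0.164 m, 1.20 m; V_B = Σ kqᵢ/rᵢ = -339 V.
ΔV = V_B − V_A = -158 V.
W_ext = qΔV = (6.14×10⁻⁹ C)(-158 V) = -9.70×10⁻⁷ J.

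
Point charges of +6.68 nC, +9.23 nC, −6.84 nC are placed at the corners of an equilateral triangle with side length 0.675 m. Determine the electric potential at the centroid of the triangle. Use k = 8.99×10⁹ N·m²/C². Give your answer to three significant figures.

The total potential is the scalar sum of each charge's contribution, V = Σ kqᵢ/rᵢ.
The distance from each vertex to the centroid is a/√3 = 0.390 m.
V = k[(6.68×10⁻⁹)/(0.390) + (9.23×10⁻⁹)/(0.390) + (-6.84×10⁻⁹)/(0.390)] = 209 V.

209 V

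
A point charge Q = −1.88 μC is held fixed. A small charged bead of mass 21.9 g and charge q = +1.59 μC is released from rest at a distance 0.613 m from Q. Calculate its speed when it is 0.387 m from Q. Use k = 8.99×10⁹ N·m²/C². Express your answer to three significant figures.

1.53 m/s

Only the electrostatic force acts, so mechanical energy is conserved: ½mv² = U₁ − U₂ = kQq(1/r₁ − 1/r₂).
U₁ − U₂ = (8.99×10⁹ N·m²/C²)(-1.88×10⁻⁶ C)(1.59×10⁻⁶ C)(1/0.613 − 1/0.387) = 0.0256 J.
v = √(2·0.0256/0.0219) = 1.53 m/s.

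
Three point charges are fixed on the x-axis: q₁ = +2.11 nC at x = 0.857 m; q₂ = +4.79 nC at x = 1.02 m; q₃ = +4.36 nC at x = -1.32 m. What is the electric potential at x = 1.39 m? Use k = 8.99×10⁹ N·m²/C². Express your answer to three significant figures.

166 V

The total potential is the scalar sum of each charge's contribution, V = Σ kqᵢ/rᵢ.
Distances from the field point to each charge: r₁ = 0.533 m, r₂ = 0.370 m, r₃ = 2.71 m.
V = k[(2.11×10⁻⁹)/(0.533) + (4.79×10⁻⁹)/(0.370) + (4.36×10⁻⁹)/(2.71)] = 166 V.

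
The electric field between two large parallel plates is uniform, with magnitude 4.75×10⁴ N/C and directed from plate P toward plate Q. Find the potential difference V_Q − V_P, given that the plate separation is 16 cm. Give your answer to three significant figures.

-7600 V

In a uniform field, potential decreases in the direction of E: ΔV = −E·d for a displacement d parallel to E.
Going from P to Q is a displacement of 16 cm along the field, so V_Q − V_P = −Ed = -7600 V.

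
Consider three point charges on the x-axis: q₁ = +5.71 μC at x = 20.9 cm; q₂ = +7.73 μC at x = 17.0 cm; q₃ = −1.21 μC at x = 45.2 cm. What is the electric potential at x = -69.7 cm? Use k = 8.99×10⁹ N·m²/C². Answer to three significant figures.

Electric potential is a scalar, so the contributions from each charge add algebraically: V = Σ kqᵢ/rᵢ.
Distances from the field point to each charge: r₁ = 0.906 m, r₂ = 0.867 m, r₃ = 1.15 m.
V = k[(5.71×10⁻⁶)/(0.906) + (7.73×10⁻⁶)/(0.867) + (-1.21×10⁻⁶)/(1.15)] = 1.27×10⁵ V.

1.27×10⁵ V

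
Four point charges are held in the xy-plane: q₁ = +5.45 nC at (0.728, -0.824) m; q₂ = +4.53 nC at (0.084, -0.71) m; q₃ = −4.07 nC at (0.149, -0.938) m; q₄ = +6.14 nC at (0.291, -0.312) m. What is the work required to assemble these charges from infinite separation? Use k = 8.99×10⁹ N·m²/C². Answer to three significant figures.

-4.34×10⁻⁸ J

The assembly work is the sum of pairwise potential energies, U = Σ_{i<j} kqᵢqⱼ/rᵢⱼ.
Pair separations: r₁₂ = 0.654 m, r₁₃ = 0.590 m, r₁₄ = 0.673 m, r₂₃ = 0.237 m, r₂₄ = 0.449 m, r₃₄ = 0.642 m.
Summing all 6 pair terms gives U = -4.34×10⁻⁸ J.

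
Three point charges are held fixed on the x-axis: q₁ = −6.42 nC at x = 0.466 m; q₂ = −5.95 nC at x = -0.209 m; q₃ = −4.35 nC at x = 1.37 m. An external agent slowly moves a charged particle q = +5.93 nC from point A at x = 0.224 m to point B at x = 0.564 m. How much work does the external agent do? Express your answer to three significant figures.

For quasistatic motion the external work equals the change in potential energy: W_ext = qΔV = q(V_B − V_A).
At A: distances to the source charges are 0.242 m, 0.433 m, 1.15 m; V_A = Σ kqᵢ/rᵢ = -396 V.
At B: distances to the source charges are 0.0980 m, 0.773 m, 0.806 m; V_B = Σ kqᵢ/rᵢ = -707 V.
ΔV = V_B − V_A = -311 V.
W_ext = qΔV = (5.93×10⁻⁹ C)(-311 V) = -1.84×10⁻⁶ J.

-1.84×10⁻⁶ J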